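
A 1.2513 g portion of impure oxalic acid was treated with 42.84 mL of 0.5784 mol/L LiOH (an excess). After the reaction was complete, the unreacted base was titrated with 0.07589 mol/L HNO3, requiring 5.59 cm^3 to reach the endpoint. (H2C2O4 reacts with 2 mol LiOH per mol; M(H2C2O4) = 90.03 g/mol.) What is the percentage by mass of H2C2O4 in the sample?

Total n(LiOH) added = 0.5784 x 0.04284 = 0.02478 mol.
n(HNO3) used = 0.07589 x 0.005590 = 0.0004242 mol, which equals the excess n(LiOH).
So n(LiOH) consumed by the sample = 0.02478 - 0.0004242 = 0.02435 mol.
n(H2C2O4) = 0.02435 / 2 = 0.01218 mol.
mass H2C2O4 = 0.01218 x 90.03 = 1.096 g, so %H2C2O4 = 1.096/1.2513 x 100 = 87.6%.

87.6%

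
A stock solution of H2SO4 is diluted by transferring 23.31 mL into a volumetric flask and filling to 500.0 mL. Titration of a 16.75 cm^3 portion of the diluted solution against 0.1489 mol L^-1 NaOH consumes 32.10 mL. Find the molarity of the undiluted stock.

n(NaOH) = 0.1489 x 0.03210 = 0.004780 mol.
n(H2SO4) in the aliquot = 0.004780 x 1/2 = 0.002390 mol.
[diluted H2SO4] = 0.002390 / 0.01675 = 0.1427 M.
Dilution factor = 500.0/23.31 = 21.45, so [stock] = 0.1427 x 21.45 = 3.06 M.

3.06 M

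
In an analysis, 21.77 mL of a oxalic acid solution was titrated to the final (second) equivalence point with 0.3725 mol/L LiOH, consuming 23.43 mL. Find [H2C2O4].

0.200 M

n(LiOH) = 0.3725 x 0.02343 = 0.008728 mol.
At the final (second) equivalence point, 2 mol OH^- react per mol H2C2O4, so n(H2C2O4) = 0.008728 / 2 = 0.004364 mol.
[H2C2O4] = 0.004364 / 0.02177 L = 0.200 M.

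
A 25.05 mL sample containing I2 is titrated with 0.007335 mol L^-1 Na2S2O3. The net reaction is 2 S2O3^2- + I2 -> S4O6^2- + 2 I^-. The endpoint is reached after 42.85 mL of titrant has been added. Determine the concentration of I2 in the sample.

n(Na2S2O3) = 0.007335 x 0.04285 = 0.0003143 mol.
From the balanced equation, 2 mol Na2S2O3 reacts with 1 mol I2, so n(I2) = 0.0003143 x 1/2 = 0.0001572 mol.
[I2] = 0.0001572 / 0.02505 L = 0.00627 M.

0.00627 M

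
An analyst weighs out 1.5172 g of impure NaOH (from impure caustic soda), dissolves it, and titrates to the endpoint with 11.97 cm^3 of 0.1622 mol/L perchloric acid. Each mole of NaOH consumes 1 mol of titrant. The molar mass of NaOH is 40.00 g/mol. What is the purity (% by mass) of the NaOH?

5.12%

n(HClO4) = 0.1622 x 0.01197 = 0.001942 mol.
n(NaOH) = 0.001942 / 1 = 0.001942 mol.
mass of NaOH = 0.001942 x 40.00 = 0.07766 g.
% purity = 0.07766 / 1.5172 x 100 = 5.12%.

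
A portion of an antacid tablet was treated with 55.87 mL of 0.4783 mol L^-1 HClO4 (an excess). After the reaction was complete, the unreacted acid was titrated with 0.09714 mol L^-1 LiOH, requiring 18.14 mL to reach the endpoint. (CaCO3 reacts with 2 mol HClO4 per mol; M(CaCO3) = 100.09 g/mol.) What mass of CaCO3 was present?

1.25 g

Total n(HClO4) added = 0.4783 x 0.05587 = 0.02672 mol.
n(LiOH) used = 0.09714 x 0.01814 = 0.001762 mol, which equals the excess n(HClO4).
So n(HClO4) consumed by the sample = 0.02672 - 0.001762 = 0.02496 mol.
n(CaCO3) = 0.02496 / 2 = 0.01248 mol.
mass = 0.01248 mol x 100.09 g/mol = 1.25 g.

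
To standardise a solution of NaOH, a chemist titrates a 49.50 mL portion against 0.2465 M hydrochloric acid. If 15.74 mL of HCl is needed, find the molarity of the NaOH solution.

n(HCl) delivered = 0.2465 x 0.01574 = 0.003880 mol.
For a 1:1 reaction, n(NaOH) = 0.003880 mol.
[NaOH] = 0.003880 mol / 0.04950 L = 0.0784 M.

0.0784 M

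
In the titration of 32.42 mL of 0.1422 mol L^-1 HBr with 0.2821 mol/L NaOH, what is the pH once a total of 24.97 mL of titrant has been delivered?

n(acid) = 0.1422 x 0.03242 = 0.004610 mol; n(NaOH) added = 0.2821 x 0.02497 = 0.007044 mol.
Base is in excess by 0.007044 - 0.004610 = 0.002434 mol in a total volume of 0.05739 L.
[OH^-] = 0.002434/0.05739 = 0.04241 M, so pOH = 1.37 and pH = 14.00 - 1.37 = 12.63.

12.63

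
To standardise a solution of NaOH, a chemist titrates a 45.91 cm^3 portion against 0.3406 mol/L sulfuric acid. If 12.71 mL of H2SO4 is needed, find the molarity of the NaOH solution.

n(H2SO4) delivered = 0.3406 x 0.01271 = 0.004329 mol.
The reaction is 2 NaOH + 1 H2SO4, so n(NaOH) = 0.004329 x 2/1 = 0.008658 mol.
[NaOH] = 0.008658 mol / 0.04591 L = 0.189 M.

0.189 M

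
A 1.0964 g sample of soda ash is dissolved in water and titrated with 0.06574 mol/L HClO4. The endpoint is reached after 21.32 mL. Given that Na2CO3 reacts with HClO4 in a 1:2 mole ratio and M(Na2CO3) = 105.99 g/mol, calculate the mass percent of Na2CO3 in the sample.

n(HClO4) = 0.06574 x 0.02132 = 0.001402 mol.
n(Na2CO3) = 0.001402 / 2 = 0.0007008 mol.
mass of Na2CO3 = 0.0007008 x 105.99 = 0.07428 g.
% purity = 0.07428 / 1.0964 x 100 = 6.77%.

6.77%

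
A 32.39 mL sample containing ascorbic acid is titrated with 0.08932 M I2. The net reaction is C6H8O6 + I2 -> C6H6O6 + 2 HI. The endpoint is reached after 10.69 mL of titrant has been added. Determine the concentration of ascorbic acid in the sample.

0.0295 M

n(I2) = 0.08932 x 0.01069 = 0.0009548 mol.
From the balanced equation, 1 mol I2 reacts with 1 mol ascorbic acid, so n(ascorbic acid) = 0.0009548 x 1/1 = 0.0009548 mol.
[ascorbic acid] = 0.0009548 / 0.03239 L = 0.0295 M.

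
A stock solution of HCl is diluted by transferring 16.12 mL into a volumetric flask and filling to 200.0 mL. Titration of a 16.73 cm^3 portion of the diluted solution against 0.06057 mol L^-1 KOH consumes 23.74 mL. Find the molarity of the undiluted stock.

1.07 M

n(KOH) = 0.06057 x 0.02374 = 0.001438 mol.
n(HCl) in the aliquot = 0.001438 mol.
[diluted HCl] = 0.001438 / 0.01673 = 0.08595 M.
Dilution factor = 200.0/16.12 = 12.41, so [stock] = 0.08595 x 12.41 = 1.07 M.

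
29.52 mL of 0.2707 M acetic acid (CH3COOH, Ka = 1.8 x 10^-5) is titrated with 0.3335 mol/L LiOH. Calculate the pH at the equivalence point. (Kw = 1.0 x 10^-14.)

n(CH3COOH) = 0.2707 x 0.02952 = 0.007991 mol; V(LiOH) at equivalence = 0.007991/0.3335 = 0.02396 L.
At equivalence all the acid is converted to CH3COO-; total volume = 0.02952 + 0.02396 = 0.05348 L, so [CH3COO-] = 0.007991/0.05348 = 0.1494 M.
Kb = Kw/Ka = 1.0e-14 / 1.8 x 10^-5 = 5.56e-10.
[OH^-] = sqrt(Kb x [CH3COO-]) = sqrt(5.56e-10 x 0.1494) = 9.11e-6 M.
pOH = 5.04, so pH = 14.00 - 5.04 = 8.96.

8.96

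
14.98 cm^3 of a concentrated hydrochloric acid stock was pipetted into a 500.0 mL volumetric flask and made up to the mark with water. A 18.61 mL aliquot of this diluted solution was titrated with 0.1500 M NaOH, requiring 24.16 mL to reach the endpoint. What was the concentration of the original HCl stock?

n(NaOH) = 0.1500 x 0.02416 = 0.003624 mol.
n(HCl) in the aliquot = 0.003624 mol.
[diluted HCl] = 0.003624 / 0.01861 = 0.1947 M.
Dilution factor = 500.0/14.98 = 33.38, so [stock] = 0.1947 x 33.38 = 6.50 M.

6.50 M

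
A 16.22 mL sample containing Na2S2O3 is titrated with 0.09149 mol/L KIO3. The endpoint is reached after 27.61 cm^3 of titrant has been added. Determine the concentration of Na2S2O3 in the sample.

0.934 M

n(KIO3) = 0.09149 x 0.02761 = 0.002526 mol.
From the balanced equation, 1 mol KIO3 reacts with 6 mol Na2S2O3, so n(Na2S2O3) = 0.002526 x 6/1 = 0.01516 mol.
[Na2S2O3] = 0.01516 / 0.01622 L = 0.934 M.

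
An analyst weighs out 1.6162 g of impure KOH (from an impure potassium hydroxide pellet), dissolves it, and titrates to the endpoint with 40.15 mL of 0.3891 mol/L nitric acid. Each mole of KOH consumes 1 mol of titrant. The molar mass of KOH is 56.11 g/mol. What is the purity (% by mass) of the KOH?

54.2%

n(HNO3) = 0.3891 x 0.04015 = 0.01562 mol.
n(KOH) = 0.01562 / 1 = 0.01562 mol.
mass of KOH = 0.01562 x 56.11 = 0.8766 g.
% purity = 0.8766 / 1.6162 x 100 = 54.2%.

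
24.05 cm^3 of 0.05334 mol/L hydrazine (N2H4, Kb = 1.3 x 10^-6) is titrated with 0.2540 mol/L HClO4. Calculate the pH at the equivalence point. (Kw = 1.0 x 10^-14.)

4.73

n(N2H4) = 0.05334 x 0.02405 = 0.001283 mol; V(HClO4) at equivalence = 0.001283/0.2540 = 0.005050 L.
At equivalence the base is fully converted to N2H5+; total volume = 0.02910 L, so [N2H5+] = 0.001283/0.02910 = 0.04408 M.
Ka(N2H5+) = Kw/Kb = 1.0e-14 / 1.3 x 10^-6 = 7.69e-9.
[H^+] = sqrt(Ka x [N2H5+]) = sqrt(7.69e-9 x 0.04408) = 1.84e-5 M.
pH = -log(1.84e-5) = 4.73.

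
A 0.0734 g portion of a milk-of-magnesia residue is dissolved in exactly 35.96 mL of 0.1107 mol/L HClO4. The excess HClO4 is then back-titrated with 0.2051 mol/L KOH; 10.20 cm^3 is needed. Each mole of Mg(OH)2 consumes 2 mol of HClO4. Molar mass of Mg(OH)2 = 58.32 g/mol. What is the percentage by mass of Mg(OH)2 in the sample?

75.0%

Total n(HClO4) added = 0.1107 x 0.03596 = 0.003981 mol.
n(KOH) used = 0.2051 x 0.01020 = 0.002092 mol, which equals the excess n(HClO4).
So n(HClO4) consumed by the sample = 0.003981 - 0.002092 = 0.001889 mol.
n(Mg(OH)2) = 0.001889 / 2 = 0.0009444 mol.
mass Mg(OH)2 = 0.0009444 x 58.32 = 0.05508 g, so %Mg(OH)2 = 0.05508/0.0734 x 100 = 75.0%.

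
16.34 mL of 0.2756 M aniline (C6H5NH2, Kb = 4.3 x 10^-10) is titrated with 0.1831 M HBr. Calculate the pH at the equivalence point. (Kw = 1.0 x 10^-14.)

n(C6H5NH2) = 0.2756 x 0.01634 = 0.004503 mol; V(HBr) at equivalence = 0.004503/0.1831 = 0.02459 L.
At equivalence the base is fully converted to C6H5NH3+; total volume = 0.04093 L, so [C6H5NH3+] = 0.004503/0.04093 = 0.1100 M.
Ka(C6H5NH3+) = Kw/Kb = 1.0e-14 / 4.3 x 10^-10 = 2.33e-5.
[H^+] = sqrt(Ka x [C6H5NH3+]) = sqrt(2.33e-5 x 0.1100) = 0.00160 M.
pH = -log(0.00160) = 2.80.

2.80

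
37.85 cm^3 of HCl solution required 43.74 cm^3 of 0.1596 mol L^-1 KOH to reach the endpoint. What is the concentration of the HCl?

n(KOH) delivered = 0.1596 x 0.04374 = 0.006981 mol.
For a 1:1 reaction, n(HCl) = 0.006981 mol.
[HCl] = 0.006981 mol / 0.03785 L = 0.184 M.

0.184 M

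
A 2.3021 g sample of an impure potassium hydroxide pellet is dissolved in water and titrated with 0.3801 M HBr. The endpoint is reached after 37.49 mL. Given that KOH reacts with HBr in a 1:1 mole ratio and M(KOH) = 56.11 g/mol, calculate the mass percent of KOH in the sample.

34.7%

n(HBr) = 0.3801 x 0.03749 = 0.01425 mol.
n(KOH) = 0.01425 / 1 = 0.01425 mol.
mass of KOH = 0.01425 x 56.11 = 0.7996 g.
% purity = 0.7996 / 2.3021 x 100 = 34.7%.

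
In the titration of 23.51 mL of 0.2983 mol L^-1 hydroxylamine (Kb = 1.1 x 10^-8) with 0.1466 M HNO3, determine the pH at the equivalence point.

n(NH2OH) = 0.2983 x 0.02351 = 0.007013 mol; V(HNO3) at equivalence = 0.007013/0.1466 = 0.04784 L.
At equivalence the base is fully converted to NH3OH+; total volume = 0.07135 L, so [NH3OH+] = 0.007013/0.07135 = 0.09829 M.
Ka(NH3OH+) = Kw/Kb = 1.0e-14 / 1.1 x 10^-8 = 9.09e-7.
[H^+] = sqrt(Ka x [NH3OH+]) = sqrt(9.09e-7 x 0.09829) = 0.000299 M.
pH = -log(0.000299) = 3.52.

3.52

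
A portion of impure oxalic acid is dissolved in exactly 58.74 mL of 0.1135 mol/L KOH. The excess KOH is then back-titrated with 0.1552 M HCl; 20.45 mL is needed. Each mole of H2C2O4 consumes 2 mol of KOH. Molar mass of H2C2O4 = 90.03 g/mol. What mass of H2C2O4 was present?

Total n(KOH) added = 0.1135 x 0.05874 = 0.006667 mol.
n(HCl) used = 0.1552 x 0.02045 = 0.003174 mol, which equals the excess n(KOH).
So n(KOH) consumed by the sample = 0.006667 - 0.003174 = 0.003493 mol.
n(H2C2O4) = 0.003493 / 2 = 0.001747 mol.
mass = 0.001747 mol x 90.03 g/mol = 0.157 g.

0.157 g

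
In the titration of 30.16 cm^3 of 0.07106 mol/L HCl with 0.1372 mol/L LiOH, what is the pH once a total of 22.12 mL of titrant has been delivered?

12.23

n(acid) = 0.07106 x 0.03016 = 0.002143 mol; n(LiOH) added = 0.1372 x 0.02212 = 0.003035 mol.
Base is in excess by 0.003035 - 0.002143 = 0.0008917 mol in a total volume of 0.05228 L.
[OH^-] = 0.0008917/0.05228 = 0.01706 M, so pOH = 1.77 and pH = 14.00 - 1.77 = 12.23.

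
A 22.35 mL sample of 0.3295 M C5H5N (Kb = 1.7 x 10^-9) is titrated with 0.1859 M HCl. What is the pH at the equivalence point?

3.08

n(C5H5N) = 0.3295 x 0.02235 = 0.007364 mol; V(HCl) at equivalence = 0.007364/0.1859 = 0.03961 L.
At equivalence the base is fully converted to C5H5NH+; total volume = 0.06196 L, so [C5H5NH+] = 0.007364/0.06196 = 0.1188 M.
Ka(C5H5NH+) = Kw/Kb = 1.0e-14 / 1.7 x 10^-9 = 5.88e-6.
[H^+] = sqrt(Ka x [C5H5NH+]) = sqrt(5.88e-6 x 0.1188) = 0.000836 M.
pH = -log(0.000836) = 3.08.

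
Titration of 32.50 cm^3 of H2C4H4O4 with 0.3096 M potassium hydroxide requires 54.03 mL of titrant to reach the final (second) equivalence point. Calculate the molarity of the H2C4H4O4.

n(KOH) = 0.3096 x 0.05403 = 0.01673 mol.
At the final (second) equivalence point, 2 mol OH^- react per mol H2C4H4O4, so n(H2C4H4O4) = 0.01673 / 2 = 0.008364 mol.
[H2C4H4O4] = 0.008364 / 0.03250 L = 0.257 M.

0.257 M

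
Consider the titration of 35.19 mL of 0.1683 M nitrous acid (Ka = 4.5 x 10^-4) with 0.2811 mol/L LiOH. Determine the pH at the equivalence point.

8.18

n(HNO2) = 0.1683 x 0.03519 = 0.005922 mol; V(LiOH) at equivalence = 0.005922/0.2811 = 0.02107 L.
At equivalence all the acid is converted to NO2-; total volume = 0.03519 + 0.02107 = 0.05626 L, so [NO2-] = 0.005922/0.05626 = 0.1053 M.
Kb = Kw/Ka = 1.0e-14 / 4.5 x 10^-4 = 2.22e-11.
[OH^-] = sqrt(Kb x [NO2-]) = sqrt(2.22e-11 x 0.1053) = 1.53e-6 M.
pOH = 5.82, so pH = 14.00 - 5.82 = 8.18.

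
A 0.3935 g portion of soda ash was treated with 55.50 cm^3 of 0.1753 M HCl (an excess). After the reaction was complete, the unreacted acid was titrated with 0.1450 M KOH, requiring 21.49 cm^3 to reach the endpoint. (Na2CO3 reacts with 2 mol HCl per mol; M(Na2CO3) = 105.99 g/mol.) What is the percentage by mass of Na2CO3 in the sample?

Total n(HCl) added = 0.1753 x 0.05550 = 0.009729 mol.
n(KOH) used = 0.1450 x 0.02149 = 0.003116 mol, which equals the excess n(HCl).
So n(HCl) consumed by the sample = 0.009729 - 0.003116 = 0.006613 mol.
n(Na2CO3) = 0.006613 / 2 = 0.003307 mol.
mass Na2CO3 = 0.003307 x 105.99 = 0.3505 g, so %Na2CO3 = 0.3505/0.3935 x 100 = 89.1%.

89.1%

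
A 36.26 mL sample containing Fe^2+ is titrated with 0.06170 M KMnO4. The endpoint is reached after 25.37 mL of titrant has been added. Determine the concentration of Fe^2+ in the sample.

0.216 M

n(KMnO4) = 0.06170 x 0.02537 = 0.001565 mol.
From the balanced equation, 1 mol KMnO4 reacts with 5 mol Fe^2+, so n(Fe^2+) = 0.001565 x 5/1 = 0.007827 mol.
[Fe^2+] = 0.007827 / 0.03626 L = 0.216 M.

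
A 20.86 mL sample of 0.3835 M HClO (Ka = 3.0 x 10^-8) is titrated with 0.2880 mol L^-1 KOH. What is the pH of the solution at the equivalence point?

n(HClO) = 0.3835 x 0.02086 = 0.008000 mol; V(KOH) at equivalence = 0.008000/0.2880 = 0.02778 L.
At equivalence all the acid is converted to ClO-; total volume = 0.02086 + 0.02778 = 0.04864 L, so [ClO-] = 0.008000/0.04864 = 0.1645 M.
Kb = Kw/Ka = 1.0e-14 / 3.0 x 10^-8 = 3.33e-7.
[OH^-] = sqrt(Kb x [ClO-]) = sqrt(3.33e-7 x 0.1645) = 0.000234 M.
pOH = 3.63, so pH = 14.00 - 3.63 = 10.37.

10.37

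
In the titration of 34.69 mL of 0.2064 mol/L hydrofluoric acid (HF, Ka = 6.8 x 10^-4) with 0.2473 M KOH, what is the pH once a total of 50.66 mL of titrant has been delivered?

12.80

n(acid) = 0.2064 x 0.03469 = 0.007160 mol; n(KOH) added = 0.2473 x 0.05066 = 0.01253 mol.
Base is in excess by 0.01253 - 0.007160 = 0.005368 mol in a total volume of 0.08535 L.
[OH^-] = 0.005368/0.08535 = 0.06290 M, so pOH = 1.20 and pH = 14.00 - 1.20 = 12.80.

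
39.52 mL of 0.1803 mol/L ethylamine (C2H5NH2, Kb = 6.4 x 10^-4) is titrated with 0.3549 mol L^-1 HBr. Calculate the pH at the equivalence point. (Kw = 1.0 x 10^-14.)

n(C2H5NH2) = 0.1803 x 0.03952 = 0.007125 mol; V(HBr) at equivalence = 0.007125/0.3549 = 0.02008 L.
At equivalence the base is fully converted to C2H5NH3+; total volume = 0.05960 L, so [C2H5NH3+] = 0.007125/0.05960 = 0.1196 M.
Ka(C2H5NH3+) = Kw/Kb = 1.0e-14 / 6.4 x 10^-4 = 1.56e-11.
[H^+] = sqrt(Ka x [C2H5NH3+]) = sqrt(1.56e-11 x 0.1196) = 1.37e-6 M.
pH = -log(1.37e-6) = 5.86.

5.86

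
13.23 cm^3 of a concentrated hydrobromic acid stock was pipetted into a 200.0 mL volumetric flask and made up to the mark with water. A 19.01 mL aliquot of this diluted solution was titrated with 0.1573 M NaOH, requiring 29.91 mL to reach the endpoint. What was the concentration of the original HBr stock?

3.74 M

n(NaOH) = 0.1573 x 0.02991 = 0.004705 mol.
n(HBr) in the aliquot = 0.004705 mol.
[diluted HBr] = 0.004705 / 0.01901 = 0.2475 M.
Dilution factor = 200.0/13.23 = 15.12, so [stock] = 0.2475 x 15.12 = 3.74 M.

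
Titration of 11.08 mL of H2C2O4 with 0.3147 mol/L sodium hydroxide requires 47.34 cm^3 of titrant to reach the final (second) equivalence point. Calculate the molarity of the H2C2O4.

0.672 M

n(NaOH) = 0.3147 x 0.04734 = 0.01490 mol.
At the final (second) equivalence point, 2 mol OH^- react per mol H2C2O4, so n(H2C2O4) = 0.01490 / 2 = 0.007449 mol.
[H2C2O4] = 0.007449 / 0.01108 L = 0.672 M.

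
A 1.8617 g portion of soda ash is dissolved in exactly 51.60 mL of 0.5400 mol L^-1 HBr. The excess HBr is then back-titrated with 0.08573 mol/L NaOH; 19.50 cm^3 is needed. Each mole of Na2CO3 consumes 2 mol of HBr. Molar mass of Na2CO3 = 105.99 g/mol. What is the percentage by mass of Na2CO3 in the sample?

74.6%

Total n(HBr) added = 0.5400 x 0.05160 = 0.02786 mol.
n(NaOH) used = 0.08573 x 0.01950 = 0.001672 mol, which equals the excess n(HBr).
So n(HBr) consumed by the sample = 0.02786 - 0.001672 = 0.02619 mol.
n(Na2CO3) = 0.02619 / 2 = 0.01310 mol.
mass Na2CO3 = 0.01310 x 105.99 = 1.388 g, so %Na2CO3 = 1.388/1.8617 x 100 = 74.6%.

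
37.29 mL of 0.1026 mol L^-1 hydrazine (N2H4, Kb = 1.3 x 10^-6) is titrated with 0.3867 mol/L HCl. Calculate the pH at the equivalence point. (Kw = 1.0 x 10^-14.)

n(N2H4) = 0.1026 x 0.03729 = 0.003826 mol; V(HCl) at equivalence = 0.003826/0.3867 = 0.009894 L.
At equivalence the base is fully converted to N2H5+; total volume = 0.04718 L, so [N2H5+] = 0.003826/0.04718 = 0.08109 M.
Ka(N2H5+) = Kw/Kb = 1.0e-14 / 1.3 x 10^-6 = 7.69e-9.
[H^+] = sqrt(Ka x [N2H5+]) = sqrt(7.69e-9 x 0.08109) = 2.50e-5 M.
pH = -log(2.50e-5) = 4.60.

4.60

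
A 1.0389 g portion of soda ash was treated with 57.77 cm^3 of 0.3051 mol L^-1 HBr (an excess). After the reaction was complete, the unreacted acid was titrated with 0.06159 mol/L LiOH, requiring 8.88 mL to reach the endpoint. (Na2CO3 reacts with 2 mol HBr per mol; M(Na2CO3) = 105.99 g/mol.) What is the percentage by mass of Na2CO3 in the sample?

87.1%

Total n(HBr) added = 0.3051 x 0.05777 = 0.01763 mol.
n(LiOH) used = 0.06159 x 0.008880 = 0.0005469 mol, which equals the excess n(HBr).
So n(HBr) consumed by the sample = 0.01763 - 0.0005469 = 0.01708 mol.
n(Na2CO3) = 0.01708 / 2 = 0.008539 mol.
mass Na2CO3 = 0.008539 x 105.99 = 0.9051 g, so %Na2CO3 = 0.9051/1.0389 x 100 = 87.1%.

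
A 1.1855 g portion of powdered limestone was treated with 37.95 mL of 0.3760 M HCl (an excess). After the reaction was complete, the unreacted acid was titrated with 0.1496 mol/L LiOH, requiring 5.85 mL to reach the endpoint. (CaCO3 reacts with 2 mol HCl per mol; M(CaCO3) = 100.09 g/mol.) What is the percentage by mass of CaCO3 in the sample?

56.5%

Total n(HCl) added = 0.3760 x 0.03795 = 0.01427 mol.
n(LiOH) used = 0.1496 x 0.005850 = 0.0008752 mol, which equals the excess n(HCl).
So n(HCl) consumed by the sample = 0.01427 - 0.0008752 = 0.01339 mol.
n(CaCO3) = 0.01339 / 2 = 0.006697 mol.
mass CaCO3 = 0.006697 x 100.09 = 0.6703 g, so %CaCO3 = 0.6703/1.1855 x 100 = 56.5%.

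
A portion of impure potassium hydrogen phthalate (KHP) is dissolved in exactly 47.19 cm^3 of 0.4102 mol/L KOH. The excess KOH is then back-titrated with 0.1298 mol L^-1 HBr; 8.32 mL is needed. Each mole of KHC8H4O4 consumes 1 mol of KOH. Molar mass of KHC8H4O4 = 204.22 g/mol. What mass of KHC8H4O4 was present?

Total n(KOH) added = 0.4102 x 0.04719 = 0.01936 mol.
n(HBr) used = 0.1298 x 0.008320 = 0.001080 mol, which equals the excess n(KOH).
So n(KOH) consumed by the sample = 0.01936 - 0.001080 = 0.01828 mol.
n(KHC8H4O4) = 0.01828 / 1 = 0.01828 mol.
mass = 0.01828 mol x 204.22 g/mol = 3.73 g.

3.73 g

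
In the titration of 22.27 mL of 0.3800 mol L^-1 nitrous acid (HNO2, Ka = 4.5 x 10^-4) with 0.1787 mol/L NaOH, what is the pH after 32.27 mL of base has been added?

3.68

Initial n(HNO2) = 0.3800 x 0.02227 = 0.008463 mol.
n(NaOH) added = 0.1787 x 0.03227 = 0.005767 mol, converting that many moles of HNO2 to NO2-.
Remaining n(HNO2) = 0.002696 mol; n(NO2-) = 0.005767 mol.
By Henderson-Hasselbalch, pH = pKa + log([A^-]/[HA]) = 3.35 + log(0.005767/0.002696) = 3.35 + (+0.33) = 3.68.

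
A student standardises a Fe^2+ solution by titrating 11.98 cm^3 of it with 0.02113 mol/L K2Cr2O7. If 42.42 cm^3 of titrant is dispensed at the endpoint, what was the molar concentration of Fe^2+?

n(K2Cr2O7) = 0.02113 x 0.04242 = 0.0008963 mol.
From the balanced equation, 1 mol K2Cr2O7 reacts with 6 mol Fe^2+, so n(Fe^2+) = 0.0008963 x 6/1 = 0.005378 mol.
[Fe^2+] = 0.005378 / 0.01198 L = 0.449 M.

0.449 M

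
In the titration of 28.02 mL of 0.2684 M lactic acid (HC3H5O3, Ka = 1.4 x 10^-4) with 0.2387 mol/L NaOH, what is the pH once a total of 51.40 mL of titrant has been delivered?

n(acid) = 0.2684 x 0.02802 = 0.007521 mol; n(NaOH) added = 0.2387 x 0.05140 = 0.01227 mol.
Base is in excess by 0.01227 - 0.007521 = 0.004749 mol in a total volume of 0.07942 L.
[OH^-] = 0.004749/0.07942 = 0.05979 M, so pOH = 1.22 and pH = 14.00 - 1.22 = 12.78.

12.78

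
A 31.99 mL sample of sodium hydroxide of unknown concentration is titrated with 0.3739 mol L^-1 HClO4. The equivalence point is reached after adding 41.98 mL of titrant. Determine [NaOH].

0.491 M

n(HClO4) delivered = 0.3739 x 0.04198 = 0.01570 mol.
For a 1:1 reaction, n(NaOH) = 0.01570 mol.
[NaOH] = 0.01570 mol / 0.03199 L = 0.491 M.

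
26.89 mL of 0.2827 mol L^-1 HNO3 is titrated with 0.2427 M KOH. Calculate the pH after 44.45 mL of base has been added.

12.65

n(acid) = 0.2827 x 0.02689 = 0.007602 mol; n(KOH) added = 0.2427 x 0.04445 = 0.01079 mol.
Base is in excess by 0.01079 - 0.007602 = 0.003186 mol in a total volume of 0.07134 L.
[OH^-] = 0.003186/0.07134 = 0.04466 M, so pOH = 1.35 and pH = 14.00 - 1.35 = 12.65.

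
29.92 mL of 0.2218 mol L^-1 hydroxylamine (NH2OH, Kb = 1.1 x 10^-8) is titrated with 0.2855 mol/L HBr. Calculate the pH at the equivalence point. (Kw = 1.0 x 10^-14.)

3.47

n(NH2OH) = 0.2218 x 0.02992 = 0.006636 mol; V(HBr) at equivalence = 0.006636/0.2855 = 0.02324 L.
At equivalence the base is fully converted to NH3OH+; total volume = 0.05316 L, so [NH3OH+] = 0.006636/0.05316 = 0.1248 M.
Ka(NH3OH+) = Kw/Kb = 1.0e-14 / 1.1 x 10^-8 = 9.09e-7.
[H^+] = sqrt(Ka x [NH3OH+]) = sqrt(9.09e-7 x 0.1248) = 0.000337 M.
pH = -log(0.000337) = 3.47.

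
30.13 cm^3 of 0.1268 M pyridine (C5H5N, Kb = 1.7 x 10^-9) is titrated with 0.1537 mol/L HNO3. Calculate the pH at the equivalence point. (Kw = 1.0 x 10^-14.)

3.19

n(C5H5N) = 0.1268 x 0.03013 = 0.003820 mol; V(HNO3) at equivalence = 0.003820/0.1537 = 0.02486 L.
At equivalence the base is fully converted to C5H5NH+; total volume = 0.05499 L, so [C5H5NH+] = 0.003820/0.05499 = 0.06948 M.
Ka(C5H5NH+) = Kw/Kb = 1.0e-14 / 1.7 x 10^-9 = 5.88e-6.
[H^+] = sqrt(Ka x [C5H5NH+]) = sqrt(5.88e-6 x 0.06948) = 0.000639 M.
pH = -log(0.000639) = 3.19.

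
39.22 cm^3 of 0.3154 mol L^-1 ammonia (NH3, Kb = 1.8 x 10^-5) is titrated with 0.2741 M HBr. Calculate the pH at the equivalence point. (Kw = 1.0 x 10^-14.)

5.04

n(NH3) = 0.3154 x 0.03922 = 0.01237 mol; V(HBr) at equivalence = 0.01237/0.2741 = 0.04513 L.
At equivalence the base is fully converted to NH4+; total volume = 0.08435 L, so [NH4+] = 0.01237/0.08435 = 0.1467 M.
Ka(NH4+) = Kw/Kb = 1.0e-14 / 1.8 x 10^-5 = 5.56e-10.
[H^+] = sqrt(Ka x [NH4+]) = sqrt(5.56e-10 x 0.1467) = 9.03e-6 M.
pH = -log(9.03e-6) = 5.04.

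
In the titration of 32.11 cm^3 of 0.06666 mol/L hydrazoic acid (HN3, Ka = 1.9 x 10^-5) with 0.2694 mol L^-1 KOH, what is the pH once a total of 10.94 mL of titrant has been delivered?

12.27

n(acid) = 0.06666 x 0.03211 = 0.002140 mol; n(KOH) added = 0.2694 x 0.01094 = 0.002947 mol.
Base is in excess by 0.002947 - 0.002140 = 0.0008068 mol in a total volume of 0.04305 L.
[OH^-] = 0.0008068/0.04305 = 0.01874 M, so pOH = 1.73 and pH = 14.00 - 1.73 = 12.27.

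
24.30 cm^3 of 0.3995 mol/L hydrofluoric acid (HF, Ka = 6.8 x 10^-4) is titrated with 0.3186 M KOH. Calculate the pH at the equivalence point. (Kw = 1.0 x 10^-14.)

n(HF) = 0.3995 x 0.02430 = 0.009708 mol; V(KOH) at equivalence = 0.009708/0.3186 = 0.03047 L.
At equivalence all the acid is converted to F-; total volume = 0.02430 + 0.03047 = 0.05477 L, so [F-] = 0.009708/0.05477 = 0.1772 M.
Kb = Kw/Ka = 1.0e-14 / 6.8 x 10^-4 = 1.47e-11.
[OH^-] = sqrt(Kb x [F-]) = sqrt(1.47e-11 x 0.1772) = 1.61e-6 M.
pOH = 5.79, so pH = 14.00 - 5.79 = 8.21.

8.21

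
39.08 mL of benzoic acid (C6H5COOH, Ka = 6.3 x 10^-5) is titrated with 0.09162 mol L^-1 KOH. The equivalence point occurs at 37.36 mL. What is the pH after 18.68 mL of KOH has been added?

4.20

18.68 mL is exactly half the equivalence volume (37.36/2), i.e. the half-equivalence point.
There, n(HA) = n(A^-), so pH = pKa = -log(6.3 x 10^-5) = 4.20.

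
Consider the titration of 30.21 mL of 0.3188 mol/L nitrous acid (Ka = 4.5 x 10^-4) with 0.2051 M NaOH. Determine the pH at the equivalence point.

8.22

n(HNO2) = 0.3188 x 0.03021 = 0.009631 mol; V(NaOH) at equivalence = 0.009631/0.2051 = 0.04696 L.
At equivalence all the acid is converted to NO2-; total volume = 0.03021 + 0.04696 = 0.07717 L, so [NO2-] = 0.009631/0.07717 = 0.1248 M.
Kb = Kw/Ka = 1.0e-14 / 4.5 x 10^-4 = 2.22e-11.
[OH^-] = sqrt(Kb x [NO2-]) = sqrt(2.22e-11 x 0.1248) = 1.67e-6 M.
pOH = 5.78, so pH = 14.00 - 5.78 = 8.22.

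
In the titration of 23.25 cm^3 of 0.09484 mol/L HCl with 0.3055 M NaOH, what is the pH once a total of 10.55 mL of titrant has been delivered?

n(acid) = 0.09484 x 0.02325 = 0.002205 mol; n(NaOH) added = 0.3055 x 0.01055 = 0.003223 mol.
Base is in excess by 0.003223 - 0.002205 = 0.001018 mol in a total volume of 0.03380 L.
[OH^-] = 0.001018/0.03380 = 0.03012 M, so pOH = 1.52 and pH = 14.00 - 1.52 = 12.48.

12.48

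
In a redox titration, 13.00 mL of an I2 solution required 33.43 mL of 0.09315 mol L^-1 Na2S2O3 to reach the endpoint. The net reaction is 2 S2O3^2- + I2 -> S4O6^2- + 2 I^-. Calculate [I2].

n(Na2S2O3) = 0.09315 x 0.03343 = 0.003114 mol.
From the balanced equation, 2 mol Na2S2O3 reacts with 1 mol I2, so n(I2) = 0.003114 x 1/2 = 0.001557 mol.
[I2] = 0.001557 / 0.01300 L = 0.120 M.

0.120 M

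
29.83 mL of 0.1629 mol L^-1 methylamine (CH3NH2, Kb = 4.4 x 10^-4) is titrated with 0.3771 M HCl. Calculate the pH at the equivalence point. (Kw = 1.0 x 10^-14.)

5.79

n(CH3NH2) = 0.1629 x 0.02983 = 0.004859 mol; V(HCl) at equivalence = 0.004859/0.3771 = 0.01289 L.
At equivalence the base is fully converted to CH3NH3+; total volume = 0.04272 L, so [CH3NH3+] = 0.004859/0.04272 = 0.1138 M.
Ka(CH3NH3+) = Kw/Kb = 1.0e-14 / 4.4 x 10^-4 = 2.27e-11.
[H^+] = sqrt(Ka x [CH3NH3+]) = sqrt(2.27e-11 x 0.1138) = 1.61e-6 M.
pH = -log(1.61e-6) = 5.79.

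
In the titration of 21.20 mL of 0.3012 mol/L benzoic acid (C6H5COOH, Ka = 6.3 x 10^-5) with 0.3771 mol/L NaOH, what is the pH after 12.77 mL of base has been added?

Initial n(C6H5COOH) = 0.3012 x 0.02120 = 0.006385 mol.
n(NaOH) added = 0.3771 x 0.01277 = 0.004816 mol, converting that many moles of C6H5COOH to C6H5COO-.
Remaining n(C6H5COOH) = 0.001570 mol; n(C6H5COO-) = 0.004816 mol.
By Henderson-Hasselbalch, pH = pKa + log([A^-]/[HA]) = 4.20 + log(0.004816/0.001570) = 4.20 + (+0.49) = 4.69.

4.69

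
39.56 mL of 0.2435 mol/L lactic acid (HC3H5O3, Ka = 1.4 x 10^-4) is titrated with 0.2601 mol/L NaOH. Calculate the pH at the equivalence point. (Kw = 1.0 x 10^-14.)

n(HC3H5O3) = 0.2435 x 0.03956 = 0.009633 mol; V(NaOH) at equivalence = 0.009633/0.2601 = 0.03704 L.
At equivalence all the acid is converted to C3H5O3-; total volume = 0.03956 + 0.03704 = 0.07660 L, so [C3H5O3-] = 0.009633/0.07660 = 0.1258 M.
Kb = Kw/Ka = 1.0e-14 / 1.4 x 10^-4 = 7.14e-11.
[OH^-] = sqrt(Kb x [C3H5O3-]) = sqrt(7.14e-11 x 0.1258) = 3.00e-6 M.
pOH = 5.52, so pH = 14.00 - 5.52 = 8.48.

8.48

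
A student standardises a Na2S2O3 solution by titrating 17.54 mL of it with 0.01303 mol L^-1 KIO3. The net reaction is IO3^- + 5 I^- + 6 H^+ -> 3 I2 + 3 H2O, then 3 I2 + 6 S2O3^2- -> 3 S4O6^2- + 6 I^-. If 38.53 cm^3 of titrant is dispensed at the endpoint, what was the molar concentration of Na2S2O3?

0.172 M

n(KIO3) = 0.01303 x 0.03853 = 0.0005020 mol.
From the balanced equation, 1 mol KIO3 reacts with 6 mol Na2S2O3, so n(Na2S2O3) = 0.0005020 x 6/1 = 0.003012 mol.
[Na2S2O3] = 0.003012 / 0.01754 L = 0.172 M.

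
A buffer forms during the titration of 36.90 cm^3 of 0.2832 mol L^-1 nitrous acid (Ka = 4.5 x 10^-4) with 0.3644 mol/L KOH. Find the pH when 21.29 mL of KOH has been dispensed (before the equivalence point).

Initial n(HNO2) = 0.2832 x 0.03690 = 0.01045 mol.
n(KOH) added = 0.3644 x 0.02129 = 0.007758 mol, converting that many moles of HNO2 to NO2-.
Remaining n(HNO2) = 0.002692 mol; n(NO2-) = 0.007758 mol.
By Henderson-Hasselbalch, pH = pKa + log([A^-]/[HA]) = 3.35 + log(0.007758/0.002692) = 3.35 + (+0.46) = 3.81.

3.81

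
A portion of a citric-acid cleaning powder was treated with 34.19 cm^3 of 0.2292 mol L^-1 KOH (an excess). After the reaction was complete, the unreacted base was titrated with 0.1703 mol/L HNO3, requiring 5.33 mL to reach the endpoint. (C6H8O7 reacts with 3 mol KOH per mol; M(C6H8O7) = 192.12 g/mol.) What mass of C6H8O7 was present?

0.444 g

Total n(KOH) added = 0.2292 x 0.03419 = 0.007836 mol.
n(HNO3) used = 0.1703 x 0.005330 = 0.0009077 mol, which equals the excess n(KOH).
So n(KOH) consumed by the sample = 0.007836 - 0.0009077 = 0.006929 mol.
n(C6H8O7) = 0.006929 / 3 = 0.002310 mol.
mass = 0.002310 mol x 192.12 g/mol = 0.444 g.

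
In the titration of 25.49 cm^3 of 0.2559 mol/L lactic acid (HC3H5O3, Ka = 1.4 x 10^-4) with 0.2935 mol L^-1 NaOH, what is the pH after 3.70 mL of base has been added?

Initial n(HC3H5O3) = 0.2559 x 0.02549 = 0.006523 mol.
n(NaOH) added = 0.2935 x 0.003700 = 0.001086 mol, converting that many moles of HC3H5O3 to C3H5O3-.
Remaining n(HC3H5O3) = 0.005437 mol; n(C3H5O3-) = 0.001086 mol.
By Henderson-Hasselbalch, pH = pKa + log([A^-]/[HA]) = 3.85 + log(0.001086/0.005437) = 3.85 + (-0.70) = 3.15.

3.15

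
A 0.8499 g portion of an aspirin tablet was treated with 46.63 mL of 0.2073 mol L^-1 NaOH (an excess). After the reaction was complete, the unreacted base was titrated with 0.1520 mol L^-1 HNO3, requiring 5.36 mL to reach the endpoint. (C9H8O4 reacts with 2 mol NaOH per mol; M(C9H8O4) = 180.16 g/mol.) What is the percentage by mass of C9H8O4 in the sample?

Total n(NaOH) added = 0.2073 x 0.04663 = 0.009666 mol.
n(HNO3) used = 0.1520 x 0.005360 = 0.0008147 mol, which equals the excess n(NaOH).
So n(NaOH) consumed by the sample = 0.009666 - 0.0008147 = 0.008852 mol.
n(C9H8O4) = 0.008852 / 2 = 0.004426 mol.
mass C9H8O4 = 0.004426 x 180.16 = 0.7974 g, so %C9H8O4 = 0.7974/0.8499 x 100 = 93.8%.

93.8%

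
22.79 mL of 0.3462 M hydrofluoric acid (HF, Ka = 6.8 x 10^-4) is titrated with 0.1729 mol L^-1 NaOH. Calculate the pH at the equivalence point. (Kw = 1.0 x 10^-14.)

n(HF) = 0.3462 x 0.02279 = 0.007890 mol; V(NaOH) at equivalence = 0.007890/0.1729 = 0.04563 L.
At equivalence all the acid is converted to F-; total volume = 0.02279 + 0.04563 = 0.06842 L, so [F-] = 0.007890/0.06842 = 0.1153 M.
Kb = Kw/Ka = 1.0e-14 / 6.8 x 10^-4 = 1.47e-11.
[OH^-] = sqrt(Kb x [F-]) = sqrt(1.47e-11 x 0.1153) = 1.30e-6 M.
pOH = 5.89, so pH = 14.00 - 5.89 = 8.11.

8.11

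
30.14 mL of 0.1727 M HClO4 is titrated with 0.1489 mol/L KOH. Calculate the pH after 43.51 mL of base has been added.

n(acid) = 0.1727 x 0.03014 = 0.005205 mol; n(KOH) added = 0.1489 x 0.04351 = 0.006479 mol.
Base is in excess by 0.006479 - 0.005205 = 0.001273 mol in a total volume of 0.07365 L.
[OH^-] = 0.001273/0.07365 = 0.01729 M, so pOH = 1.76 and pH = 14.00 - 1.76 = 12.24.

12.24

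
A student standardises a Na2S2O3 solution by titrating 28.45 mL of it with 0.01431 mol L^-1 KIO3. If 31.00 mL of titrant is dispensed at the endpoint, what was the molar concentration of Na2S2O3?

0.0936 M

n(KIO3) = 0.01431 x 0.03100 = 0.0004436 mol.
From the balanced equation, 1 mol KIO3 reacts with 6 mol Na2S2O3, so n(Na2S2O3) = 0.0004436 x 6/1 = 0.002662 mol.
[Na2S2O3] = 0.002662 / 0.02845 L = 0.0936 M.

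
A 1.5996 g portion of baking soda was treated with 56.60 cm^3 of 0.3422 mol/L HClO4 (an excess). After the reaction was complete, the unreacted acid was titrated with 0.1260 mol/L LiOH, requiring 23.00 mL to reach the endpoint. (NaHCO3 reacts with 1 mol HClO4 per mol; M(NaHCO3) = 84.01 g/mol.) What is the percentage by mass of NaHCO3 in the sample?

86.5%

Total n(HClO4) added = 0.3422 x 0.05660 = 0.01937 mol.
n(LiOH) used = 0.1260 x 0.02300 = 0.002898 mol, which equals the excess n(HClO4).
So n(HClO4) consumed by the sample = 0.01937 - 0.002898 = 0.01647 mol.
n(NaHCO3) = 0.01647 / 1 = 0.01647 mol.
mass NaHCO3 = 0.01647 x 84.01 = 1.384 g, so %NaHCO3 = 1.384/1.5996 x 100 = 86.5%.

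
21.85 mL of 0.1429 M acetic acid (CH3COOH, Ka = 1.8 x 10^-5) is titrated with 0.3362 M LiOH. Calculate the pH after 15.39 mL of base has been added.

n(acid) = 0.1429 x 0.02185 = 0.003122 mol; n(LiOH) added = 0.3362 x 0.01539 = 0.005174 mol.
Base is in excess by 0.005174 - 0.003122 = 0.002052 mol in a total volume of 0.03724 L.
[OH^-] = 0.002052/0.03724 = 0.05510 M, so pOH = 1.26 and pH = 14.00 - 1.26 = 12.74.

12.74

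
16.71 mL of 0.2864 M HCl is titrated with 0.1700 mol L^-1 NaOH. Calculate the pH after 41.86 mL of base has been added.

12.60

n(acid) = 0.2864 x 0.01671 = 0.004786 mol; n(NaOH) added = 0.1700 x 0.04186 = 0.007116 mol.
Base is in excess by 0.007116 - 0.004786 = 0.002330 mol in a total volume of 0.05857 L.
[OH^-] = 0.002330/0.05857 = 0.03979 M, so pOH = 1.40 and pH = 14.00 - 1.40 = 12.60.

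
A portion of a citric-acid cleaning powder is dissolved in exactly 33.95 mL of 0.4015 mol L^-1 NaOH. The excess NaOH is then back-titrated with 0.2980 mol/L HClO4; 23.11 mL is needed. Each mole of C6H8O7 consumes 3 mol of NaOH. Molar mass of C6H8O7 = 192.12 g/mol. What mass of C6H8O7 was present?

Total n(NaOH) added = 0.4015 x 0.03395 = 0.01363 mol.
n(HClO4) used = 0.2980 x 0.02311 = 0.006887 mol, which equals the excess n(NaOH).
So n(NaOH) consumed by the sample = 0.01363 - 0.006887 = 0.006744 mol.
n(C6H8O7) = 0.006744 / 3 = 0.002248 mol.
mass = 0.002248 mol x 192.12 g/mol = 0.432 g.

0.432 g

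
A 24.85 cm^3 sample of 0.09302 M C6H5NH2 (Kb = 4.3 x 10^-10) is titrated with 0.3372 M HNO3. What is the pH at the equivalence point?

n(C6H5NH2) = 0.09302 x 0.02485 = 0.002312 mol; V(HNO3) at equivalence = 0.002312/0.3372 = 0.006855 L.
At equivalence the base is fully converted to C6H5NH3+; total volume = 0.03171 L, so [C6H5NH3+] = 0.002312/0.03171 = 0.07291 M.
Ka(C6H5NH3+) = Kw/Kb = 1.0e-14 / 4.3 x 10^-10 = 2.33e-5.
[H^+] = sqrt(Ka x [C6H5NH3+]) = sqrt(2.33e-5 x 0.07291) = 0.00130 M.
pH = -log(0.00130) = 2.89.

2.89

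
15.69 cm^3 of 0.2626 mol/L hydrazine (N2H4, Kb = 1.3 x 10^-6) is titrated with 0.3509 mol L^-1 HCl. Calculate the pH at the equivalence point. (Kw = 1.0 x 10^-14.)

4.47

n(N2H4) = 0.2626 x 0.01569 = 0.004120 mol; V(HCl) at equivalence = 0.004120/0.3509 = 0.01174 L.
At equivalence the base is fully converted to N2H5+; total volume = 0.02743 L, so [N2H5+] = 0.004120/0.02743 = 0.1502 M.
Ka(N2H5+) = Kw/Kb = 1.0e-14 / 1.3 x 10^-6 = 7.69e-9.
[H^+] = sqrt(Ka x [N2H5+]) = sqrt(7.69e-9 x 0.1502) = 3.40e-5 M.
pH = -log(3.40e-5) = 4.47.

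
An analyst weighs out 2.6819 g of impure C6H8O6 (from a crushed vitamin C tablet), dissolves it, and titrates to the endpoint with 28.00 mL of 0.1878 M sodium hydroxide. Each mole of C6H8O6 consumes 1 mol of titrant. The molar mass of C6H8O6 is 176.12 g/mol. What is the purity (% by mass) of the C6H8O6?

34.5%

n(NaOH) = 0.1878 x 0.02800 = 0.005258 mol.
n(C6H8O6) = 0.005258 / 1 = 0.005258 mol.
mass of C6H8O6 = 0.005258 x 176.12 = 0.9261 g.
% purity = 0.9261 / 2.6819 x 100 = 34.5%.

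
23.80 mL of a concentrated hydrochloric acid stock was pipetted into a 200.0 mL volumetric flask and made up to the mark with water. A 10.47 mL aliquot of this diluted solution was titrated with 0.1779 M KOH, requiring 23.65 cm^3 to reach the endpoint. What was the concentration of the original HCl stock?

3.38 M

n(KOH) = 0.1779 x 0.02365 = 0.004207 mol.
n(HCl) in the aliquot = 0.004207 mol.
[diluted HCl] = 0.004207 / 0.01047 = 0.4018 M.
Dilution factor = 200.0/23.80 = 8.403, so [stock] = 0.4018 x 8.403 = 3.38 M.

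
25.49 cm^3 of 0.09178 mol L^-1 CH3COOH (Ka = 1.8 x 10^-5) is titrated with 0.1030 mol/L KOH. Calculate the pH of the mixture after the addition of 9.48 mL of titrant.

Initial n(CH3COOH) = 0.09178 x 0.02549 = 0.002339 mol.
n(KOH) added = 0.1030 x 0.009480 = 0.0009764 mol, converting that many moles of CH3COOH to CH3COO-.
Remaining n(CH3COOH) = 0.001363 mol; n(CH3COO-) = 0.0009764 mol.
By Henderson-Hasselbalch, pH = pKa + log([A^-]/[HA]) = 4.74 + log(0.0009764/0.001363) = 4.74 + (-0.14) = 4.60.

4.60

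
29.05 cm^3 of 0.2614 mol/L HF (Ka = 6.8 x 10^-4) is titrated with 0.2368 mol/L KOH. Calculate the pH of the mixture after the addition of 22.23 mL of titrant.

Initial n(HF) = 0.2614 x 0.02905 = 0.007594 mol.
n(KOH) added = 0.2368 x 0.02223 = 0.005264 mol, converting that many moles of HF to F-.
Remaining n(HF) = 0.002330 mol; n(F-) = 0.005264 mol.
By Henderson-Hasselbalch, pH = pKa + log([A^-]/[HA]) = 3.17 + log(0.005264/0.002330) = 3.17 + (+0.35) = 3.52.

3.52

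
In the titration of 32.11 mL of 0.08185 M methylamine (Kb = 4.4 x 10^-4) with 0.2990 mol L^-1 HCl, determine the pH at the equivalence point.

5.92

n(CH3NH2) = 0.08185 x 0.03211 = 0.002628 mol; V(HCl) at equivalence = 0.002628/0.2990 = 0.008790 L.
At equivalence the base is fully converted to CH3NH3+; total volume = 0.04090 L, so [CH3NH3+] = 0.002628/0.04090 = 0.06426 M.
Ka(CH3NH3+) = Kw/Kb = 1.0e-14 / 4.4 x 10^-4 = 2.27e-11.
[H^+] = sqrt(Ka x [CH3NH3+]) = sqrt(2.27e-11 x 0.06426) = 1.21e-6 M.
pH = -log(1.21e-6) = 5.92.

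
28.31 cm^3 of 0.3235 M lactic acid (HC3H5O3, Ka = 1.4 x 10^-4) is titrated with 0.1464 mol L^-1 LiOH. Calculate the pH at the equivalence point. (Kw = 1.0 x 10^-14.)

8.43

n(HC3H5O3) = 0.3235 x 0.02831 = 0.009158 mol; V(LiOH) at equivalence = 0.009158/0.1464 = 0.06256 L.
At equivalence all the acid is converted to C3H5O3-; total volume = 0.02831 + 0.06256 = 0.09087 L, so [C3H5O3-] = 0.009158/0.09087 = 0.1008 M.
Kb = Kw/Ka = 1.0e-14 / 1.4 x 10^-4 = 7.14e-11.
[OH^-] = sqrt(Kb x [C3H5O3-]) = sqrt(7.14e-11 x 0.1008) = 2.68e-6 M.
pOH = 5.57, so pH = 14.00 - 5.57 = 8.43.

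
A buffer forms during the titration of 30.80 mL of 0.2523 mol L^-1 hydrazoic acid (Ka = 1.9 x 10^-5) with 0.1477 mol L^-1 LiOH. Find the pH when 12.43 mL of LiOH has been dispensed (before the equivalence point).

4.21

Initial n(HN3) = 0.2523 x 0.03080 = 0.007771 mol.
n(LiOH) added = 0.1477 x 0.01243 = 0.001836 mol, converting that many moles of HN3 to N3-.
Remaining n(HN3) = 0.005935 mol; n(N3-) = 0.001836 mol.
By Henderson-Hasselbalch, pH = pKa + log([A^-]/[HA]) = 4.72 + log(0.001836/0.005935) = 4.72 + (-0.51) = 4.21.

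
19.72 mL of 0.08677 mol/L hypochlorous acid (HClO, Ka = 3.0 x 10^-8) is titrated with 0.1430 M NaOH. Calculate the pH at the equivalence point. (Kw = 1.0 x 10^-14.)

10.13

n(HClO) = 0.08677 x 0.01972 = 0.001711 mol; V(NaOH) at equivalence = 0.001711/0.1430 = 0.01197 L.
At equivalence all the acid is converted to ClO-; total volume = 0.01972 + 0.01197 = 0.03169 L, so [ClO-] = 0.001711/0.03169 = 0.05400 M.
Kb = Kw/Ka = 1.0e-14 / 3.0 x 10^-8 = 3.33e-7.
[OH^-] = sqrt(Kb x [ClO-]) = sqrt(3.33e-7 x 0.05400) = 0.000134 M.
pOH = 3.87, so pH = 14.00 - 3.87 = 10.13.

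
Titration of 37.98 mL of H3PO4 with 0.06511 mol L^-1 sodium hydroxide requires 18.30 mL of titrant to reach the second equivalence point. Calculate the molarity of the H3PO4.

0.0157 M

n(NaOH) = 0.06511 x 0.01830 = 0.001192 mol.
At the second equivalence point, 2 mol OH^- react per mol H3PO4, so n(H3PO4) = 0.001192 / 2 = 0.0005958 mol.
[H3PO4] = 0.0005958 / 0.03798 L = 0.0157 M.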